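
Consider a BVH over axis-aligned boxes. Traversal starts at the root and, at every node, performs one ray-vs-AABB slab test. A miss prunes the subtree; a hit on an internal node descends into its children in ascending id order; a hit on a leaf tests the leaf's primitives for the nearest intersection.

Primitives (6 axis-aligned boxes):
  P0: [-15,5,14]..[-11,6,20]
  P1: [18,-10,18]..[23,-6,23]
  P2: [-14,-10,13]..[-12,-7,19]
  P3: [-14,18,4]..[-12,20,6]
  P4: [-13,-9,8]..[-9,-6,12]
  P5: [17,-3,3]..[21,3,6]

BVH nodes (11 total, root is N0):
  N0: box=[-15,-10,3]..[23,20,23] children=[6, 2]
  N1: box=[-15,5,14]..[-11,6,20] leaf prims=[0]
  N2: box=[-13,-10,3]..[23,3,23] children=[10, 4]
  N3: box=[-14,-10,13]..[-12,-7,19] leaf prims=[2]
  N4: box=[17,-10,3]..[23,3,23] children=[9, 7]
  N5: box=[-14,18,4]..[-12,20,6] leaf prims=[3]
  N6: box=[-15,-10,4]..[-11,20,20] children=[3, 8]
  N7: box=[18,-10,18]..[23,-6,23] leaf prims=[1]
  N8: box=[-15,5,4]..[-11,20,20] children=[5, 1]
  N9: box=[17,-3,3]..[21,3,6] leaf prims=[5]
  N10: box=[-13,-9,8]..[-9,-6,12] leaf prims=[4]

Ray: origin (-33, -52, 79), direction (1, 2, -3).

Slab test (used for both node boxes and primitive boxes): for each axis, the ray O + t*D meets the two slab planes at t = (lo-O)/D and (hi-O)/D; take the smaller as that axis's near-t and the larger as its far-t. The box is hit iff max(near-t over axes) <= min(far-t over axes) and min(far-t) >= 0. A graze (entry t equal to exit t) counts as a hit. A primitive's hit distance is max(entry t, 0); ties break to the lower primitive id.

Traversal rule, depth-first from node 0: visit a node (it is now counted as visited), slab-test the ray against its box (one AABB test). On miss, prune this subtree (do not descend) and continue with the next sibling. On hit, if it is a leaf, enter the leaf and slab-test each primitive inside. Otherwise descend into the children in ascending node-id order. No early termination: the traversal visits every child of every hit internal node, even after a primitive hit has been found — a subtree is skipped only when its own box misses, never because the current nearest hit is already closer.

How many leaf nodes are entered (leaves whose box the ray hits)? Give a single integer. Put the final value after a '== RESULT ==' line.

Walk:
N0 x:[18,56] y:[21,36] z:[56/3,76/3] -> hit [21,76/3], descend [2, 6]
  N2 x:[20,56] y:[21,55/2] z:[56/3,76/3] -> hit [21,76/3], descend [4, 10]
    N4 x:[50,56] y:[21,55/2] z:[56/3,76/3] -> miss, prune
    N10 x:[20,24] y:[43/2,23] z:[67/3,71/3] -> hit [67/3,23] leaf, test {P4@t=67/3}
  N6 x:[18,22] y:[21,36] z:[59/3,25] -> hit [21,22], descend [3, 8]
    N3 x:[19,21] y:[21,45/2] z:[20,22] -> hit [21,21] leaf, test {P2@t=21}
    N8 x:[18,22] y:[57/2,36] z:[59/3,25] -> miss, prune

Visited [0, 2, 4, 10, 6, 3, 8]. Tests: 7 box, 2 leaf. Nearest: P2.

== RESULT ==
2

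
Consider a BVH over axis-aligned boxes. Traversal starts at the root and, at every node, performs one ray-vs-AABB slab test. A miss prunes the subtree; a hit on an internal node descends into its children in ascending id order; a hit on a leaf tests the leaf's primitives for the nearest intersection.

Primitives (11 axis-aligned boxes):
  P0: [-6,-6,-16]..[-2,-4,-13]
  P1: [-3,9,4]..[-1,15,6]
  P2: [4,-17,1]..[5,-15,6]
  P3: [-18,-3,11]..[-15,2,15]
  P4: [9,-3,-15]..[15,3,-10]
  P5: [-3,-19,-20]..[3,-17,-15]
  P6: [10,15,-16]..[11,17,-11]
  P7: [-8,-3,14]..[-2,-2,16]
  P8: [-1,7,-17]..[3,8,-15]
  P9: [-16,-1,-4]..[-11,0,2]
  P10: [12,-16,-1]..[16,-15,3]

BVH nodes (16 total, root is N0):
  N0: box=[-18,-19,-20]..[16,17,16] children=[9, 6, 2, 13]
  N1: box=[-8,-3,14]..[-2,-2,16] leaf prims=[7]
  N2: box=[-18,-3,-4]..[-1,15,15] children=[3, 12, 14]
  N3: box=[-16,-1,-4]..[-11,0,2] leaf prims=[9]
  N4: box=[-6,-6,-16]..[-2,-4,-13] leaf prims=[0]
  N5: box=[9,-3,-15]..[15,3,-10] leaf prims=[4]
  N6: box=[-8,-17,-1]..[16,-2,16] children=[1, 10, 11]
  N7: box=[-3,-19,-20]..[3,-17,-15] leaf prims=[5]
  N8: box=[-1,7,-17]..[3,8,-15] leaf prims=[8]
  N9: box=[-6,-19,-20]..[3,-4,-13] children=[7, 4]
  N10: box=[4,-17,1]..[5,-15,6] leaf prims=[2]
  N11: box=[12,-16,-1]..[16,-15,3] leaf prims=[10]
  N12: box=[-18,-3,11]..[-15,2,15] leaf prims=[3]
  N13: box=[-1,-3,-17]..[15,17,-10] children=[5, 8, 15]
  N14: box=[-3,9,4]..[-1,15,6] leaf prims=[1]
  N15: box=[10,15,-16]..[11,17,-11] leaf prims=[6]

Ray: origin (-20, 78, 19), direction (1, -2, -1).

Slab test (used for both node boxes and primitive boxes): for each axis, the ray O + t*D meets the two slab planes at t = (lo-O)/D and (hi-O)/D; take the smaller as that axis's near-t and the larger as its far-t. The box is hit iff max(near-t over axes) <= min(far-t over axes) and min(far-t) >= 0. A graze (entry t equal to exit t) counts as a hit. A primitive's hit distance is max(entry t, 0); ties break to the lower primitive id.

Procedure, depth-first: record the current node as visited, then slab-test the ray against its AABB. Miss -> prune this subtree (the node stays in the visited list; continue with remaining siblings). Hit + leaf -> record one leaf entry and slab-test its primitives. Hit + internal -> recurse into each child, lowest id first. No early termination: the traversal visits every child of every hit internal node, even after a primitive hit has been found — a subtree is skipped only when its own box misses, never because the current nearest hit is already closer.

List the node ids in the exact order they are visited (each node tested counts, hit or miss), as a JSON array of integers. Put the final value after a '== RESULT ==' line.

Trace the traversal:
N0 x:[2,36] y:[61/2,97/2] z:[3,39] -> hit [61/2,36], descend [2, 6, 9, 13]
  N2 x:[2,19] y:[63/2,81/2] z:[4,23] -> miss, prune
  N6 x:[12,36] y:[40,95/2] z:[3,20] -> miss, prune
  N9 x:[14,23] y:[41,97/2] z:[32,39] -> miss, prune
  N13 x:[19,35] y:[61/2,81/2] z:[29,36] -> hit [61/2,35], descend [5, 8, 15]
    N5 x:[29,35] y:[75/2,81/2] z:[29,34] -> miss, prune
    N8 x:[19,23] y:[35,71/2] z:[34,36] -> miss, prune
    N15 x:[30,31] y:[61/2,63/2] z:[30,35] -> hit [61/2,31] leaf, test {P6@t=61/2}

8 AABB tests over nodes [0, 2, 6, 9, 13, 5, 8, 15]; 1 leaf entered; closest P6.

== RESULT ==
[0, 2, 6, 9, 13, 5, 8, 15]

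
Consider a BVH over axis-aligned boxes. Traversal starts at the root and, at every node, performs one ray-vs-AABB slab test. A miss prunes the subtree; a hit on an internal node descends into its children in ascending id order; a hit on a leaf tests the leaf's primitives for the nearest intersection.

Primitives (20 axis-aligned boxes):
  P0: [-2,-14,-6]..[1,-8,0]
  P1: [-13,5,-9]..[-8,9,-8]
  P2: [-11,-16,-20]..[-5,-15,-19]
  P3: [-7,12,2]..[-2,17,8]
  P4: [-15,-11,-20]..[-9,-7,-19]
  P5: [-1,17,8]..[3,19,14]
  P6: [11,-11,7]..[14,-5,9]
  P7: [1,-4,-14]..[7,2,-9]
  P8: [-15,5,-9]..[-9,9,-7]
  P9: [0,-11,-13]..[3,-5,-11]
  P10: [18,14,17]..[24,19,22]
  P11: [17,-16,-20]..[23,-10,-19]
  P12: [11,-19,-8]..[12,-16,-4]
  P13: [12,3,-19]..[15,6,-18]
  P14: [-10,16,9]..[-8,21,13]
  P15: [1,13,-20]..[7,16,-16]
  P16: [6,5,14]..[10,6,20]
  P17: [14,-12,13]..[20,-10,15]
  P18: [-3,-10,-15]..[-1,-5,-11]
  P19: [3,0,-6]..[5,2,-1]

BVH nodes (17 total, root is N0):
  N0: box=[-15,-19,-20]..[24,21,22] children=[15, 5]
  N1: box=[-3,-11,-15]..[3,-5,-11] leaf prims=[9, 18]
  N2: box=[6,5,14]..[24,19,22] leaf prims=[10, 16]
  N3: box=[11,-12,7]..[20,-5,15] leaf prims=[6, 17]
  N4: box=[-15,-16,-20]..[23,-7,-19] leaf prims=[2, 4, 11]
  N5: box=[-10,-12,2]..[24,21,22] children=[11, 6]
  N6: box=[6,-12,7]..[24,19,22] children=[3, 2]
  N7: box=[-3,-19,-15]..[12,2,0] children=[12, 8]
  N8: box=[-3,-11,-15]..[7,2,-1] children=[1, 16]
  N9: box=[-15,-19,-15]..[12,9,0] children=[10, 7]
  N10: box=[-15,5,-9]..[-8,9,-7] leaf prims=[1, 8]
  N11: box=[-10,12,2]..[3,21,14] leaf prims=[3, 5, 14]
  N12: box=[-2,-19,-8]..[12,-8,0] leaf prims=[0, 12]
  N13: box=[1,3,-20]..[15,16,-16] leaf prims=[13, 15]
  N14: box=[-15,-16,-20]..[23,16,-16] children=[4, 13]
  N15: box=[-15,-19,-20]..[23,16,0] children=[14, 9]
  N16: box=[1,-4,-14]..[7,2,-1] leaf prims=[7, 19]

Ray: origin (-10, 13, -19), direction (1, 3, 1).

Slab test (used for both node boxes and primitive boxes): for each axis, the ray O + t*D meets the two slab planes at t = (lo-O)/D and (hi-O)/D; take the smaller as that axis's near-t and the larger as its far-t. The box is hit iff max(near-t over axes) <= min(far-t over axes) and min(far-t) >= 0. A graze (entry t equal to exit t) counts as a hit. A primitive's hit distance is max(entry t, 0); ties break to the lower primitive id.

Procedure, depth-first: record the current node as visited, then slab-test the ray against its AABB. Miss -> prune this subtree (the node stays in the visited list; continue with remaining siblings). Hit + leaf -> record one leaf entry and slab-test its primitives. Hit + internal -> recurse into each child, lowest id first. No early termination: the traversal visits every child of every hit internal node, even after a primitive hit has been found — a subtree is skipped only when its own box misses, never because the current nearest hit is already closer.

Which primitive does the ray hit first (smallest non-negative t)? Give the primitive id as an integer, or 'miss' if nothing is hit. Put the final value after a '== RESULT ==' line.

Traverse from the root:
N0 x:[-5,34] y:[-32/3,8/3] z:[-1,41] -> hit [-1,8/3], descend [5, 15]
  N5 x:[0,34] y:[-25/3,8/3] z:[21,41] -> miss, prune
  N15 x:[-5,33] y:[-32/3,1] z:[-1,19] -> hit [-1,1], descend [9, 14]
    N9 x:[-5,22] y:[-32/3,-4/3] z:[4,19] -> miss, prune
    N14 x:[-5,33] y:[-29/3,1] z:[-1,3] -> hit [-1,1], descend [4, 13]
      N4 x:[-5,33] y:[-29/3,-20/3] z:[-1,0] -> miss, prune
      N13 x:[11,25] y:[-10/3,1] z:[-1,3] -> miss, prune

7 AABB tests over nodes [0, 5, 15, 9, 14, 4, 13]; 0 leaves entered; closest miss.

== RESULT ==
miss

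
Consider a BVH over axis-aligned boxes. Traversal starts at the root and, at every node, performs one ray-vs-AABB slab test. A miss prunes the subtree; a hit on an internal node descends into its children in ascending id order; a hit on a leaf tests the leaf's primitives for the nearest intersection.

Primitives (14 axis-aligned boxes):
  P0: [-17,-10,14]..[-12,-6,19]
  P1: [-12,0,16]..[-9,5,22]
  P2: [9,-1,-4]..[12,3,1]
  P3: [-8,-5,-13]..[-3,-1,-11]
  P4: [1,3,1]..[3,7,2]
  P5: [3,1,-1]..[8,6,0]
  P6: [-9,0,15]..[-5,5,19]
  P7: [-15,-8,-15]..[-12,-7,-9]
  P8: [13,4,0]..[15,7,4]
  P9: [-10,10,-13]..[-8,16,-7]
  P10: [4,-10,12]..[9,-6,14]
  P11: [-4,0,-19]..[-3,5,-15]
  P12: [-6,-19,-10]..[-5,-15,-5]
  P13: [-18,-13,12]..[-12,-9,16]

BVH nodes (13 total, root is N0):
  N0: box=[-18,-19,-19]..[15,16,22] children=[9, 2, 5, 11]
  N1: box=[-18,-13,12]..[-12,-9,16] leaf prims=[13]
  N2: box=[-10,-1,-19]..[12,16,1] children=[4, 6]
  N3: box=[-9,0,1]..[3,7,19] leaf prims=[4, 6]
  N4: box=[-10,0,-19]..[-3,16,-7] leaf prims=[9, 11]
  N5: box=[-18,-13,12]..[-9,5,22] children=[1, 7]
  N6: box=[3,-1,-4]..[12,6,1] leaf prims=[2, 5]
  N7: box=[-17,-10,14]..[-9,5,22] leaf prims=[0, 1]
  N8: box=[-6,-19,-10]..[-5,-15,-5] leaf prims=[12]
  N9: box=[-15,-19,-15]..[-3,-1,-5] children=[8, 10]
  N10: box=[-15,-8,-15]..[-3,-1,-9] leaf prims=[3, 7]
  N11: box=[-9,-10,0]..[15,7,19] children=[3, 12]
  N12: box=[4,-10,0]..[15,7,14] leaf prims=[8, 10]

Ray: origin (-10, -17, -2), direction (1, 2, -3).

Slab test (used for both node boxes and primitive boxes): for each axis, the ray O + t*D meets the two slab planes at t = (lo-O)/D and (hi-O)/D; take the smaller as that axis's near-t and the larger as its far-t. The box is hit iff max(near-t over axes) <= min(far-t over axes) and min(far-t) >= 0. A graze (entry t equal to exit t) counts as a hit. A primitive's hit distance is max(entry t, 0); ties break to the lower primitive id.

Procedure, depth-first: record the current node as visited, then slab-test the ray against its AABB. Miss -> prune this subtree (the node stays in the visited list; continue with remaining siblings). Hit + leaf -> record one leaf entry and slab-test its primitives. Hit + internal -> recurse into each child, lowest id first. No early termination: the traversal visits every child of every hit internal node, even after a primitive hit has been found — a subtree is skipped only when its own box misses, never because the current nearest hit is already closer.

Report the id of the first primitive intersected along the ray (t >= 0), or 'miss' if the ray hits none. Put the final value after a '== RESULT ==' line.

Walk:
N0 x:[-8,25] y:[-1,33/2] z:[-8,17/3] -> hit [-1,17/3], descend [2, 5, 9, 11]
  N2 x:[0,22] y:[8,33/2] z:[-1,17/3] -> miss, prune
  N5 x:[-8,1] y:[2,11] z:[-8,-14/3] -> miss, prune
  N9 x:[-5,7] y:[-1,8] z:[1,13/3] -> hit [1,13/3], descend [8, 10]
    N8 x:[4,5] y:[-1,1] z:[1,8/3] -> miss, prune
    N10 x:[-5,7] y:[9/2,8] z:[7/3,13/3] -> miss, prune
  N11 x:[1,25] y:[7/2,12] z:[-7,-2/3] -> miss, prune

Visited [0, 2, 5, 9, 8, 10, 11]. Tests: 7 box, 0 leaf. Nearest: miss.

== RESULT ==
miss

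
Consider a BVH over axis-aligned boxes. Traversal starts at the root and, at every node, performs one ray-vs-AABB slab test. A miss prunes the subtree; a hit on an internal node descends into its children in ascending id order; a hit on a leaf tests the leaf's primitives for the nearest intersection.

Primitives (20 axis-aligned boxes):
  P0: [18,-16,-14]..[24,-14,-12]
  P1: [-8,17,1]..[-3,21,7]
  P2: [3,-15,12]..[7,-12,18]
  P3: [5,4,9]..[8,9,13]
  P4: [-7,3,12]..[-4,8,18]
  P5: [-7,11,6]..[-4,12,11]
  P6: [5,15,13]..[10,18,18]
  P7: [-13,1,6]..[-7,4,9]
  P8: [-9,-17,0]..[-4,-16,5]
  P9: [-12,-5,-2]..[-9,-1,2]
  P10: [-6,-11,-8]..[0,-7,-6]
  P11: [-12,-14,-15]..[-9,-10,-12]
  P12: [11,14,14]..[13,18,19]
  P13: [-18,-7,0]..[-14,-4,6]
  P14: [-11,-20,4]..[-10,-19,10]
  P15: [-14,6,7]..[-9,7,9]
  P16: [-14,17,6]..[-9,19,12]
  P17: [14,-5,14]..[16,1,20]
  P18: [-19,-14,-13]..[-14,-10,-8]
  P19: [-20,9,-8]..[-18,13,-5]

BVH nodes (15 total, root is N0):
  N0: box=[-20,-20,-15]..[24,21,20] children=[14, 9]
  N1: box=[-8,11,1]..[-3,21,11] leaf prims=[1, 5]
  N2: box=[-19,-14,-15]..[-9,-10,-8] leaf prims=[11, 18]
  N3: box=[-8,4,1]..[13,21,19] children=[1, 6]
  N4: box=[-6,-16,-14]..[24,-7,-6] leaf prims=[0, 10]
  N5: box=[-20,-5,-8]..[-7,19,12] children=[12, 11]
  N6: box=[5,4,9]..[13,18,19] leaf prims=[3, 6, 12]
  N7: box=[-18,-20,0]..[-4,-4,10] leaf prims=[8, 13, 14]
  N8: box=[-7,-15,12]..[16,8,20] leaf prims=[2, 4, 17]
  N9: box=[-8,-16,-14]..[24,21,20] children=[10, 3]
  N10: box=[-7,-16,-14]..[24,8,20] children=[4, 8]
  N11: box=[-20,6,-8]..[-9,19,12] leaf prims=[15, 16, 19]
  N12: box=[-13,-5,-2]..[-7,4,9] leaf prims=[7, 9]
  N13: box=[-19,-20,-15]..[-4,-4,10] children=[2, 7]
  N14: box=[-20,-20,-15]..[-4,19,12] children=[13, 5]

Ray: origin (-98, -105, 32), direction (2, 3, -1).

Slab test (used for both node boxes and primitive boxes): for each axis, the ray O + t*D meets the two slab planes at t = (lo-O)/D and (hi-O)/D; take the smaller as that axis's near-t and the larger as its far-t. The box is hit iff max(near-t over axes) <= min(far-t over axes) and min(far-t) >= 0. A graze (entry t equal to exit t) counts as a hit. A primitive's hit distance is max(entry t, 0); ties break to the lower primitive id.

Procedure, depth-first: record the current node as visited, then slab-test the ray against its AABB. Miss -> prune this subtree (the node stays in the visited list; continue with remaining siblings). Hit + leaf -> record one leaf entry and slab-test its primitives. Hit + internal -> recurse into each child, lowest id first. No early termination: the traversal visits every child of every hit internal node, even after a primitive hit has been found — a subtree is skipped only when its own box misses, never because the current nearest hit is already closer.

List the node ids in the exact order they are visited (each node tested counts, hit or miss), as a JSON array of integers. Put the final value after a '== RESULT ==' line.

Traverse from the root:
N0 x:[39,61] y:[85/3,42] z:[12,47] -> hit [39,42], descend [9, 14]
  N9 x:[45,61] y:[89/3,42] z:[12,46] -> miss, prune
  N14 x:[39,47] y:[85/3,124/3] z:[20,47] -> hit [39,124/3], descend [5, 13]
    N5 x:[39,91/2] y:[100/3,124/3] z:[20,40] -> hit [39,40], descend [11, 12]
      N11 x:[39,89/2] y:[37,124/3] z:[20,40] -> hit [39,40] leaf, test {P15(miss), P16(miss), P19@t=39}
      N12 x:[85/2,91/2] y:[100/3,109/3] z:[23,34] -> miss, prune
    N13 x:[79/2,47] y:[85/3,101/3] z:[22,47] -> miss, prune

7 AABB tests over nodes [0, 9, 14, 5, 11, 12, 13]; 1 leaf entered; closest P19.

== RESULT ==
[0, 9, 14, 5, 11, 12, 13]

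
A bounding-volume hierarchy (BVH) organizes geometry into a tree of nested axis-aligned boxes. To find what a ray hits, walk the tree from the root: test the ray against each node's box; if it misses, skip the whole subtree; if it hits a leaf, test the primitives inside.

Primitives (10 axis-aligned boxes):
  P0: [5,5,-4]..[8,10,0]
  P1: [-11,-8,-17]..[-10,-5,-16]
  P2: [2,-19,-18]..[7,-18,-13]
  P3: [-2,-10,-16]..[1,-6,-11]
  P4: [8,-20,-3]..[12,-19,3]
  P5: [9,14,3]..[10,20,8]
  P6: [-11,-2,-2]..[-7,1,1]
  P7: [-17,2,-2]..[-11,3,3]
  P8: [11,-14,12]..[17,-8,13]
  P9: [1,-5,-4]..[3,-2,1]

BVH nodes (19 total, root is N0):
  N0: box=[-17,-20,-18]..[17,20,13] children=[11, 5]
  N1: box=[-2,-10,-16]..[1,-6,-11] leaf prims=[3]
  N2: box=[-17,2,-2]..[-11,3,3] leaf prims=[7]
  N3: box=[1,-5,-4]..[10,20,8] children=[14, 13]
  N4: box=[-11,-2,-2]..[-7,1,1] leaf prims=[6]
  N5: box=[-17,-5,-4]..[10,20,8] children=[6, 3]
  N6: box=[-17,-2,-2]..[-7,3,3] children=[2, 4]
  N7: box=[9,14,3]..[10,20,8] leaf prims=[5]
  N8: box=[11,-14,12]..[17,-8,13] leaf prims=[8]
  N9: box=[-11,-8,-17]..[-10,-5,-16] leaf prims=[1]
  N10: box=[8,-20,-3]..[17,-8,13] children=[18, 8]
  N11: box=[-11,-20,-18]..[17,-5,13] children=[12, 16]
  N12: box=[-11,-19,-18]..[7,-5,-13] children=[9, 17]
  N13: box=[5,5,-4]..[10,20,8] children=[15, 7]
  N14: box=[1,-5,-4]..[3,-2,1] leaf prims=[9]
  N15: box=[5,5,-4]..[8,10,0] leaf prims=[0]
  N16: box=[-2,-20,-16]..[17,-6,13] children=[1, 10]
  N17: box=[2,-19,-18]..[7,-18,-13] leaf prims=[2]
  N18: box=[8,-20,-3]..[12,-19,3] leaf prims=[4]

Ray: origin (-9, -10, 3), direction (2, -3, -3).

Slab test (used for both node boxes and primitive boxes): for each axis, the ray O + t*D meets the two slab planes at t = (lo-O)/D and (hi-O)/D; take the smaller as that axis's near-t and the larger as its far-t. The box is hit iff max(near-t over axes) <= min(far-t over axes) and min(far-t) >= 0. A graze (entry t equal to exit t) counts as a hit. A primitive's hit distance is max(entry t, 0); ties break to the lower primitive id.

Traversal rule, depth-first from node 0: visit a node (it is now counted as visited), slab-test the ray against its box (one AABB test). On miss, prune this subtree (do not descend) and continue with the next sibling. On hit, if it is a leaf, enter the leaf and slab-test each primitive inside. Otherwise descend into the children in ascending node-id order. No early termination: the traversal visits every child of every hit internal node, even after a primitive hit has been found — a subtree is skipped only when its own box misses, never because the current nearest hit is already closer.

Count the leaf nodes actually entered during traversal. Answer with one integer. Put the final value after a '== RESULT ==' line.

Traverse from the root:
N0 x:[-4,13] y:[-10,10/3] z:[-10/3,7] -> hit [-10/3,10/3], descend [5, 11]
  N5 x:[-4,19/2] y:[-10,-5/3] z:[-5/3,7/3] -> miss, prune
  N11 x:[-1,13] y:[-5/3,10/3] z:[-10/3,7] -> hit [-1,10/3], descend [12, 16]
    N12 x:[-1,8] y:[-5/3,3] z:[16/3,7] -> miss, prune
    N16 x:[7/2,13] y:[-4/3,10/3] z:[-10/3,19/3] -> miss, prune

Summary -> nodes [0, 5, 11, 12, 16]; box-tests=5; leaf-entries=0; first=miss

== RESULT ==
0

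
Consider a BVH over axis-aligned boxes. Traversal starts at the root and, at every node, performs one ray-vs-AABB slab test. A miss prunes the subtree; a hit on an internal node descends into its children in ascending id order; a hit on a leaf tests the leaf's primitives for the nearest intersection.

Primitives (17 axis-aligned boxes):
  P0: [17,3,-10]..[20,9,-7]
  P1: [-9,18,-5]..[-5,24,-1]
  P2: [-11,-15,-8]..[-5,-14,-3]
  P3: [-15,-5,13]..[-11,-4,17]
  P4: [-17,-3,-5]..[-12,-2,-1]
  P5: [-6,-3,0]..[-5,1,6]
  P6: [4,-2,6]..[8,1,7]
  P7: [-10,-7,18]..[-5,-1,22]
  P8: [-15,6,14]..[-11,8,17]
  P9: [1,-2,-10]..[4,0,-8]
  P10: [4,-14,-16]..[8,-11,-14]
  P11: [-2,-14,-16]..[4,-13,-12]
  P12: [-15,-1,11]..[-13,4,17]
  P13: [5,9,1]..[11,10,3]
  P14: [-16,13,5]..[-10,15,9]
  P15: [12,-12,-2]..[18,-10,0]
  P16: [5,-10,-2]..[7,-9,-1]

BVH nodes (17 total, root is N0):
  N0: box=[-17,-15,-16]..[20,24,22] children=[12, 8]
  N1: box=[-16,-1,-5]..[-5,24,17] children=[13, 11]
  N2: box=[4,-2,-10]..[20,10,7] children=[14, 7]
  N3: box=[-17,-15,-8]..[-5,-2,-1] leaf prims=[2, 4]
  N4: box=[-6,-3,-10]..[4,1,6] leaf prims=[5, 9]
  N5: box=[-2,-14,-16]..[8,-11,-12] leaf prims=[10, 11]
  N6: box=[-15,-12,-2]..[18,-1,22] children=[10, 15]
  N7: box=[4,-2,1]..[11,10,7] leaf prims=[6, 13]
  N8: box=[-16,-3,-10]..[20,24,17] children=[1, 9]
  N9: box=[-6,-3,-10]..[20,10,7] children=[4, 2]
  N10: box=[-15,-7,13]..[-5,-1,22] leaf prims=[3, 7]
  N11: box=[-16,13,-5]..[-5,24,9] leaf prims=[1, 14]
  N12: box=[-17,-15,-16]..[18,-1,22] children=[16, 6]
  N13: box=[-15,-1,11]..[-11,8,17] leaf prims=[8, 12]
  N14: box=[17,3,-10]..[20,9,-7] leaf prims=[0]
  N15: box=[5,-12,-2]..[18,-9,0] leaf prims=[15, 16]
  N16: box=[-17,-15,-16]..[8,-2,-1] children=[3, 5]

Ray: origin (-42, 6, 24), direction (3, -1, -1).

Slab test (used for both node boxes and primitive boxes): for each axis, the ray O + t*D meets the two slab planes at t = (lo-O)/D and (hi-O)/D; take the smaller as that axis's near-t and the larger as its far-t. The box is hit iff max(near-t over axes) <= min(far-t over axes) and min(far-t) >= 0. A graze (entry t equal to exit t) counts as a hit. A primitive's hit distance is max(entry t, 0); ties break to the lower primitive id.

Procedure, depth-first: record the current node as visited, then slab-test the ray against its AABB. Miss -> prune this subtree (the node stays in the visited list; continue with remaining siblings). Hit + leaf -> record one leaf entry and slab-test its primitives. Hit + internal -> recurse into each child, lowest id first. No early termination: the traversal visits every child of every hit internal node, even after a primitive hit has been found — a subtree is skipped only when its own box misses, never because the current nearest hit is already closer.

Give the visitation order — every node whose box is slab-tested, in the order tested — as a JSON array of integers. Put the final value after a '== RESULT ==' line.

Traverse from the root:
N0 x:[25/3,62/3] y:[-18,21] z:[2,40] -> hit [25/3,62/3], descend [8, 12]
  N8 x:[26/3,62/3] y:[-18,9] z:[7,34] -> hit [26/3,9], descend [1, 9]
    N1 x:[26/3,37/3] y:[-18,7] z:[7,29] -> miss, prune
    N9 x:[12,62/3] y:[-4,9] z:[17,34] -> miss, prune
  N12 x:[25/3,20] y:[7,21] z:[2,40] -> hit [25/3,20], descend [6, 16]
    N6 x:[9,20] y:[7,18] z:[2,26] -> hit [9,18], descend [10, 15]
      N10 x:[9,37/3] y:[7,13] z:[2,11] -> hit [9,11] leaf, test {P3@t=10, P7(miss)}
      N15 x:[47/3,20] y:[15,18] z:[24,26] -> miss, prune
    N16 x:[25/3,50/3] y:[8,21] z:[25,40] -> miss, prune

9 AABB tests over nodes [0, 8, 1, 9, 12, 6, 10, 15, 16]; 1 leaf entered; closest P3.

== RESULT ==
[0, 8, 1, 9, 12, 6, 10, 15, 16]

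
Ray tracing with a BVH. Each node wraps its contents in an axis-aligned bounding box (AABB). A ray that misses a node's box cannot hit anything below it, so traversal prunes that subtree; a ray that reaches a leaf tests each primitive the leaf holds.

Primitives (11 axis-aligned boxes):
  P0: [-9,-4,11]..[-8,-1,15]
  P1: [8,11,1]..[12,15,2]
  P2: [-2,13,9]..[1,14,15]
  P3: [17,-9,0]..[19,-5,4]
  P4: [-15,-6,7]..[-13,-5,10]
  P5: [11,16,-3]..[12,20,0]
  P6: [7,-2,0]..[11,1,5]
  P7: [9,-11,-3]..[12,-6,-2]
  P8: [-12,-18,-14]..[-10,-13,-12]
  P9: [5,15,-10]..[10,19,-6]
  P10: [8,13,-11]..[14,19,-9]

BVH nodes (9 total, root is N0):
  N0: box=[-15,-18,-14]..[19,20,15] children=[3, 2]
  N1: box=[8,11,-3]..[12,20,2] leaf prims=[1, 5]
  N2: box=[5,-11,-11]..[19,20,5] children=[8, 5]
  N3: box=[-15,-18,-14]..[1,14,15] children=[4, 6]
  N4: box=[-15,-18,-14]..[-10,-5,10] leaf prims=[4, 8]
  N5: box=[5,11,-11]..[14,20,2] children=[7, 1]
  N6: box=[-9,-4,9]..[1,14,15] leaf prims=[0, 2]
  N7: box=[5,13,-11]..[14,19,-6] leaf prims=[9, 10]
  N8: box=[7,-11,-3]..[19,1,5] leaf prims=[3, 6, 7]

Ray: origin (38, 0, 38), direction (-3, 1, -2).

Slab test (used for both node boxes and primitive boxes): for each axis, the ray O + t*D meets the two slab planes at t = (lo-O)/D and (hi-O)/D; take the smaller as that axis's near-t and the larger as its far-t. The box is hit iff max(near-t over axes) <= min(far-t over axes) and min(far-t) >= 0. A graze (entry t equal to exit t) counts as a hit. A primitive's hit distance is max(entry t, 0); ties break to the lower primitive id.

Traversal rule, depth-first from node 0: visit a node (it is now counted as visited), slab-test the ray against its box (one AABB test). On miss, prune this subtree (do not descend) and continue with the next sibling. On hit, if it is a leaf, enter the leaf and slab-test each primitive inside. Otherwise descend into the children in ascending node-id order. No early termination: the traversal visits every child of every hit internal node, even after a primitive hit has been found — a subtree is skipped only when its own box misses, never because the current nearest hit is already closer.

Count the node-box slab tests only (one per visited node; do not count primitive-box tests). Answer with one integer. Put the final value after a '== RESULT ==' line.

Walk:
N0 x:[19/3,53/3] y:[-18,20] z:[23/2,26] -> hit [23/2,53/3], descend [2, 3]
  N2 x:[19/3,11] y:[-11,20] z:[33/2,49/2] -> miss, prune
  N3 x:[37/3,53/3] y:[-18,14] z:[23/2,26] -> hit [37/3,14], descend [4, 6]
    N4 x:[16,53/3] y:[-18,-5] z:[14,26] -> miss, prune
    N6 x:[37/3,47/3] y:[-4,14] z:[23/2,29/2] -> hit [37/3,14] leaf, test {P0(miss), P2@t=13}

order=[0, 2, 3, 4, 6]  |boxes|=5  |leaves|=1  hit=P2

== RESULT ==
5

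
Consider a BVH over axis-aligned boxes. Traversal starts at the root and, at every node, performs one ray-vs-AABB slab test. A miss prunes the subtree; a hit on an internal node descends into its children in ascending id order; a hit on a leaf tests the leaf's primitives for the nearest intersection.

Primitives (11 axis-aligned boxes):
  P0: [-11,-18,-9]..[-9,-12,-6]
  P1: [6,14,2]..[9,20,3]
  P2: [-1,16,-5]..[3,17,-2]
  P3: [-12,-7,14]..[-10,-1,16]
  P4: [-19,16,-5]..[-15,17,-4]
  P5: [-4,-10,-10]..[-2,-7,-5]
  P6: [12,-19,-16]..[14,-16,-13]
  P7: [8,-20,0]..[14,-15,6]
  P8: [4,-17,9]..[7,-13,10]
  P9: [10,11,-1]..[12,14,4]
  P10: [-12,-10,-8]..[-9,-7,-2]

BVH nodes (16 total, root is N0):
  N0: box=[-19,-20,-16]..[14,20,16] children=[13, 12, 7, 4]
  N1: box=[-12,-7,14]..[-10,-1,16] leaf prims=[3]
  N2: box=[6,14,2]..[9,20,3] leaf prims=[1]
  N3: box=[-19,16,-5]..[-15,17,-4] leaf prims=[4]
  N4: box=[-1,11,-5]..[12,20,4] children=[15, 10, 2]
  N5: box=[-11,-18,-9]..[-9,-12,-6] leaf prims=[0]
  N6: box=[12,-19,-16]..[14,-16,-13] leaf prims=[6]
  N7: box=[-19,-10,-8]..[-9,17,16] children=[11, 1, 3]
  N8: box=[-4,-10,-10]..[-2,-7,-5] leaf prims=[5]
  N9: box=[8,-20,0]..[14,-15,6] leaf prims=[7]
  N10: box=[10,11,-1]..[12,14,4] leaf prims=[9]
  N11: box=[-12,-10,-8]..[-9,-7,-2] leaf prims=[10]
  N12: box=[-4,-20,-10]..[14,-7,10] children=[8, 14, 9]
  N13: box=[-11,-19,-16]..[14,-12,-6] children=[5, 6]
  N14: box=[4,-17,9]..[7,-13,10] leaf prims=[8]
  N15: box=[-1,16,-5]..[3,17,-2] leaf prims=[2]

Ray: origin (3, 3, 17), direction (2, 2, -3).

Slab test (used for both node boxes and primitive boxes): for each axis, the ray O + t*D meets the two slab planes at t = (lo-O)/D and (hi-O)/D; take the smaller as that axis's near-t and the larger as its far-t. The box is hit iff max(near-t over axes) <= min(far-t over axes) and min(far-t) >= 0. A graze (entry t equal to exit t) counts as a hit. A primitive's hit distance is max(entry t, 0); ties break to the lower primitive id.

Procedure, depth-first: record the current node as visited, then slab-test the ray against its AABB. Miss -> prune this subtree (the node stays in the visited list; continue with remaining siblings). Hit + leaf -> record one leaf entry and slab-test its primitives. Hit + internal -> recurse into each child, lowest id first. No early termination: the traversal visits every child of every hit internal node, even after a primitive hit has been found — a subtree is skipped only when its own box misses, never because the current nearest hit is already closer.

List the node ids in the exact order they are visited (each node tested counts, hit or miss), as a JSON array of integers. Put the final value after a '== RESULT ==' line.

Trace the traversal:
N0 x:[-11,11/2] y:[-23/2,17/2] z:[1/3,11] -> hit [1/3,11/2], descend [4, 7, 12, 13]
  N4 x:[-2,9/2] y:[4,17/2] z:[13/3,22/3] -> hit [13/3,9/2], descend [2, 10, 15]
    N2 x:[3/2,3] y:[11/2,17/2] z:[14/3,5] -> miss, prune
    N10 x:[7/2,9/2] y:[4,11/2] z:[13/3,6] -> hit [13/3,9/2] leaf, test {P9@t=13/3}
    N15 x:[-2,0] y:[13/2,7] z:[19/3,22/3] -> miss, prune
  N7 x:[-11,-6] y:[-13/2,7] z:[1/3,25/3] -> miss, prune
  N12 x:[-7/2,11/2] y:[-23/2,-5] z:[7/3,9] -> miss, prune
  N13 x:[-7,11/2] y:[-11,-15/2] z:[23/3,11] -> miss, prune

order=[0, 4, 2, 10, 15, 7, 12, 13]  |boxes|=8  |leaves|=1  hit=P9

== RESULT ==
[0, 4, 2, 10, 15, 7, 12, 13]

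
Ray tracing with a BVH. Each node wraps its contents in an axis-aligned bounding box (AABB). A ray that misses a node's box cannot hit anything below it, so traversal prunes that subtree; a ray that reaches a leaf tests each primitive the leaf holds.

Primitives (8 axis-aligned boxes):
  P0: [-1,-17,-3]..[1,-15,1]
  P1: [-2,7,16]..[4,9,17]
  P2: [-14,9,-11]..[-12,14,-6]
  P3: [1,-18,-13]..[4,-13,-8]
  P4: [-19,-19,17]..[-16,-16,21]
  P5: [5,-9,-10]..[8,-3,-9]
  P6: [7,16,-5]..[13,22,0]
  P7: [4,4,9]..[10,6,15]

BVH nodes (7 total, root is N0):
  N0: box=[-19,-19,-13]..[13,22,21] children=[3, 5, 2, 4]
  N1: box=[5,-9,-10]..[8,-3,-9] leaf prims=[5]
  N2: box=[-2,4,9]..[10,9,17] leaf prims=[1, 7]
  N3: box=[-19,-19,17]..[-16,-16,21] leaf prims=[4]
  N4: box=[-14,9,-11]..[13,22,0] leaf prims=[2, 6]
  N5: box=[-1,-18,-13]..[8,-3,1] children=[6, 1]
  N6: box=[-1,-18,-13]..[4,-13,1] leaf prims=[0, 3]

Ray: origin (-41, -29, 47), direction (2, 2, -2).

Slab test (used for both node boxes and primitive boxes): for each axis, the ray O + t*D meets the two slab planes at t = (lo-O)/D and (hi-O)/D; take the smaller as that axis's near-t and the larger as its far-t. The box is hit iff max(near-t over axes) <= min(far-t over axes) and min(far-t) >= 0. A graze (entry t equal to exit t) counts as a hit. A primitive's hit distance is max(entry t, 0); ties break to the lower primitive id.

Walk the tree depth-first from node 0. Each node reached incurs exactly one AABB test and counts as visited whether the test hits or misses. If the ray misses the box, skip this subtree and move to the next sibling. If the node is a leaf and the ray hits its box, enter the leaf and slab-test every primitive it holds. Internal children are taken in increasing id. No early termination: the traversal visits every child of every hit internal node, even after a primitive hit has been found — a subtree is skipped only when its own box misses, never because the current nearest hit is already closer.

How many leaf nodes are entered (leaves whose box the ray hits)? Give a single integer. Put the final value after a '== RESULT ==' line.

Traverse from the root:
N0 x:[11,27] y:[5,51/2] z:[13,30] -> hit [13,51/2], descend [2, 3, 4, 5]
  N2 x:[39/2,51/2] y:[33/2,19] z:[15,19] -> miss, prune
  N3 x:[11,25/2] y:[5,13/2] z:[13,15] -> miss, prune
  N4 x:[27/2,27] y:[19,51/2] z:[47/2,29] -> hit [47/2,51/2] leaf, test {P2(miss), P6@t=24}
  N5 x:[20,49/2] y:[11/2,13] z:[23,30] -> miss, prune

Visited [0, 2, 3, 4, 5]. Tests: 5 box, 1 leaf. Nearest: P6.

== RESULT ==
1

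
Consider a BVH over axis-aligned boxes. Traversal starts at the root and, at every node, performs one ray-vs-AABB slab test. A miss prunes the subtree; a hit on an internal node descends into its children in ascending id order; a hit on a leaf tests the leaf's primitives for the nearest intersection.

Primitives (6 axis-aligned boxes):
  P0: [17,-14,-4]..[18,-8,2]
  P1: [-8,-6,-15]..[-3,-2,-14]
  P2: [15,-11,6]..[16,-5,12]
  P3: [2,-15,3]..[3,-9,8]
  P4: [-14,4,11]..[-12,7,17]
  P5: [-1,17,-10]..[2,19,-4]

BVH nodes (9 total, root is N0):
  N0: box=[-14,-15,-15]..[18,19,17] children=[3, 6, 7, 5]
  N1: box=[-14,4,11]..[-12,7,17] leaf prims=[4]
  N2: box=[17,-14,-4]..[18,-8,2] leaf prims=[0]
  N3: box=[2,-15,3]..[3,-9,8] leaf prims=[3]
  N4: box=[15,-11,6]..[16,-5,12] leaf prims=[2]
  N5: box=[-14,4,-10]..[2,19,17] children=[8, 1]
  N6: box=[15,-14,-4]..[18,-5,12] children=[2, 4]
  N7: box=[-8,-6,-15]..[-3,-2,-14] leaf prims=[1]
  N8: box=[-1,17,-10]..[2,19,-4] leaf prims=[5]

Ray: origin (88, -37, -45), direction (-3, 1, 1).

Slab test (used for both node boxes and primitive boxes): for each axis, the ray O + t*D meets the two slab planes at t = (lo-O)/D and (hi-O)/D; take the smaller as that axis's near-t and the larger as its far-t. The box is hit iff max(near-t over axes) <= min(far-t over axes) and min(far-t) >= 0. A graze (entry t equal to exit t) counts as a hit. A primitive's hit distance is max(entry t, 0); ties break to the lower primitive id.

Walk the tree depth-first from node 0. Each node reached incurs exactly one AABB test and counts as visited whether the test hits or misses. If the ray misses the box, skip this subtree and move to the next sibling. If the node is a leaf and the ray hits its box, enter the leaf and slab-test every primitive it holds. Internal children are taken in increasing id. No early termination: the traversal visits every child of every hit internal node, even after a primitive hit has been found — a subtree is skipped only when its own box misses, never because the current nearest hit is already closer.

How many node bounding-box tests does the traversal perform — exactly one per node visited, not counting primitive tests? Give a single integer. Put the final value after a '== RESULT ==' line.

Traverse from the root:
N0 x:[70/3,34] y:[22,56] z:[30,62] -> hit [30,34], descend [3, 5, 6, 7]
  N3 x:[85/3,86/3] y:[22,28] z:[48,53] -> miss, prune
  N5 x:[86/3,34] y:[41,56] z:[35,62] -> miss, prune
  N6 x:[70/3,73/3] y:[23,32] z:[41,57] -> miss, prune
  N7 x:[91/3,32] y:[31,35] z:[30,31] -> hit [31,31] leaf, test {P1@t=31}

5 AABB tests over nodes [0, 3, 5, 6, 7]; 1 leaf entered; closest P1.

== RESULT ==
5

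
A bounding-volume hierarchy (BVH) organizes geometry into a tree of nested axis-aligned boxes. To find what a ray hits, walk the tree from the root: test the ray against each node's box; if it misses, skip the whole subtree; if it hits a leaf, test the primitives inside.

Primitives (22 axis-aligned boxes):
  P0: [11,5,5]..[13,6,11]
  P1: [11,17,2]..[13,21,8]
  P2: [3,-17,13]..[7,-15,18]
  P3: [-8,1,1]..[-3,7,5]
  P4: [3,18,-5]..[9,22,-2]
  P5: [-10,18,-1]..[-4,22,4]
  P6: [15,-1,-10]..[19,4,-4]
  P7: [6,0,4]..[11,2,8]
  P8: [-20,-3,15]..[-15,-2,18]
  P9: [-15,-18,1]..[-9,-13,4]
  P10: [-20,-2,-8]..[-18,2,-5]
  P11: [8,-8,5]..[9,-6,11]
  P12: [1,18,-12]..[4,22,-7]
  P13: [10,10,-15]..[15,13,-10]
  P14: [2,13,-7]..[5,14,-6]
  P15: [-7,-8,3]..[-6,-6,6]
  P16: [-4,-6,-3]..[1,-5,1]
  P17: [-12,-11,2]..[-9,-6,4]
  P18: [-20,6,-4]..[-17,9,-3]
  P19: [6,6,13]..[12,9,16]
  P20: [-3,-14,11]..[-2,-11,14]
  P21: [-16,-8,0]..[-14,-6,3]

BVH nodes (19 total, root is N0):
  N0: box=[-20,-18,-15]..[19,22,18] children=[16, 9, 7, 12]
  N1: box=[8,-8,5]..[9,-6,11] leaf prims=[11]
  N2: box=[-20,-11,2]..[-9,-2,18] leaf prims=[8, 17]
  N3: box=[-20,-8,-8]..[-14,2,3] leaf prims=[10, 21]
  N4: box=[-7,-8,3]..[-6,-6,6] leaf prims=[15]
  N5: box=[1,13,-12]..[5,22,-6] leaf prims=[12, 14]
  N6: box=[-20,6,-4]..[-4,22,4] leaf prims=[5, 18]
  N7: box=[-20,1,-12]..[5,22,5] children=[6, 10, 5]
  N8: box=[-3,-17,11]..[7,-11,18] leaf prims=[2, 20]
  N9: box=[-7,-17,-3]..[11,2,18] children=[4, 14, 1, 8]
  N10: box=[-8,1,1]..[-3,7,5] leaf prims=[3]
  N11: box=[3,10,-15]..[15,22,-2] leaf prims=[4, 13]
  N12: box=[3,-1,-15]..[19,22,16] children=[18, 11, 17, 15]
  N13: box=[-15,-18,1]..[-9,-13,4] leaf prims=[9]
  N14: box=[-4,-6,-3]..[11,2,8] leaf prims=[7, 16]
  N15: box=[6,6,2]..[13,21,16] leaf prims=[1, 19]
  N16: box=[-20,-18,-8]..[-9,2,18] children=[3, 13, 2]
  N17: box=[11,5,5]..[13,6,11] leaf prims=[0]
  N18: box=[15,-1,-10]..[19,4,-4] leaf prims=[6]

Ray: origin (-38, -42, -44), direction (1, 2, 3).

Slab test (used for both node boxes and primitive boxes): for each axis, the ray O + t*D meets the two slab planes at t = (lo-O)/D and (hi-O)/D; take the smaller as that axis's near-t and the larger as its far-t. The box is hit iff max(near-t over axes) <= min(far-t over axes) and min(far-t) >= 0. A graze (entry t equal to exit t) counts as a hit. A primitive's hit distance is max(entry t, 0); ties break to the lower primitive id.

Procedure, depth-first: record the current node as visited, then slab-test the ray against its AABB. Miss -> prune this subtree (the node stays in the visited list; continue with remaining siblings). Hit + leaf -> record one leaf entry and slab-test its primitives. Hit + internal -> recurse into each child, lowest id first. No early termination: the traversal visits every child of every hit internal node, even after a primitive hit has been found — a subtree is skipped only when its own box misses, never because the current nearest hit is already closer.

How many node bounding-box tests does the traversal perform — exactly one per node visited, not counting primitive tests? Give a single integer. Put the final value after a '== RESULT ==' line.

Trace the traversal:
N0 x:[18,57] y:[12,32] z:[29/3,62/3] -> hit [18,62/3], descend [7, 9, 12, 16]
  N7 x:[18,43] y:[43/2,32] z:[32/3,49/3] -> miss, prune
  N9 x:[31,49] y:[25/2,22] z:[41/3,62/3] -> miss, prune
  N12 x:[41,57] y:[41/2,32] z:[29/3,20] -> miss, prune
  N16 x:[18,29] y:[12,22] z:[12,62/3] -> hit [18,62/3], descend [2, 3, 13]
    N2 x:[18,29] y:[31/2,20] z:[46/3,62/3] -> hit [18,20] leaf, test {P8@t=59/3, P17(miss)}
    N3 x:[18,24] y:[17,22] z:[12,47/3] -> miss, prune
    N13 x:[23,29] y:[12,29/2] z:[15,16] -> miss, prune

Summary -> nodes [0, 7, 9, 12, 16, 2, 3, 13]; box-tests=8; leaf-entries=1; first=P8

== RESULT ==
8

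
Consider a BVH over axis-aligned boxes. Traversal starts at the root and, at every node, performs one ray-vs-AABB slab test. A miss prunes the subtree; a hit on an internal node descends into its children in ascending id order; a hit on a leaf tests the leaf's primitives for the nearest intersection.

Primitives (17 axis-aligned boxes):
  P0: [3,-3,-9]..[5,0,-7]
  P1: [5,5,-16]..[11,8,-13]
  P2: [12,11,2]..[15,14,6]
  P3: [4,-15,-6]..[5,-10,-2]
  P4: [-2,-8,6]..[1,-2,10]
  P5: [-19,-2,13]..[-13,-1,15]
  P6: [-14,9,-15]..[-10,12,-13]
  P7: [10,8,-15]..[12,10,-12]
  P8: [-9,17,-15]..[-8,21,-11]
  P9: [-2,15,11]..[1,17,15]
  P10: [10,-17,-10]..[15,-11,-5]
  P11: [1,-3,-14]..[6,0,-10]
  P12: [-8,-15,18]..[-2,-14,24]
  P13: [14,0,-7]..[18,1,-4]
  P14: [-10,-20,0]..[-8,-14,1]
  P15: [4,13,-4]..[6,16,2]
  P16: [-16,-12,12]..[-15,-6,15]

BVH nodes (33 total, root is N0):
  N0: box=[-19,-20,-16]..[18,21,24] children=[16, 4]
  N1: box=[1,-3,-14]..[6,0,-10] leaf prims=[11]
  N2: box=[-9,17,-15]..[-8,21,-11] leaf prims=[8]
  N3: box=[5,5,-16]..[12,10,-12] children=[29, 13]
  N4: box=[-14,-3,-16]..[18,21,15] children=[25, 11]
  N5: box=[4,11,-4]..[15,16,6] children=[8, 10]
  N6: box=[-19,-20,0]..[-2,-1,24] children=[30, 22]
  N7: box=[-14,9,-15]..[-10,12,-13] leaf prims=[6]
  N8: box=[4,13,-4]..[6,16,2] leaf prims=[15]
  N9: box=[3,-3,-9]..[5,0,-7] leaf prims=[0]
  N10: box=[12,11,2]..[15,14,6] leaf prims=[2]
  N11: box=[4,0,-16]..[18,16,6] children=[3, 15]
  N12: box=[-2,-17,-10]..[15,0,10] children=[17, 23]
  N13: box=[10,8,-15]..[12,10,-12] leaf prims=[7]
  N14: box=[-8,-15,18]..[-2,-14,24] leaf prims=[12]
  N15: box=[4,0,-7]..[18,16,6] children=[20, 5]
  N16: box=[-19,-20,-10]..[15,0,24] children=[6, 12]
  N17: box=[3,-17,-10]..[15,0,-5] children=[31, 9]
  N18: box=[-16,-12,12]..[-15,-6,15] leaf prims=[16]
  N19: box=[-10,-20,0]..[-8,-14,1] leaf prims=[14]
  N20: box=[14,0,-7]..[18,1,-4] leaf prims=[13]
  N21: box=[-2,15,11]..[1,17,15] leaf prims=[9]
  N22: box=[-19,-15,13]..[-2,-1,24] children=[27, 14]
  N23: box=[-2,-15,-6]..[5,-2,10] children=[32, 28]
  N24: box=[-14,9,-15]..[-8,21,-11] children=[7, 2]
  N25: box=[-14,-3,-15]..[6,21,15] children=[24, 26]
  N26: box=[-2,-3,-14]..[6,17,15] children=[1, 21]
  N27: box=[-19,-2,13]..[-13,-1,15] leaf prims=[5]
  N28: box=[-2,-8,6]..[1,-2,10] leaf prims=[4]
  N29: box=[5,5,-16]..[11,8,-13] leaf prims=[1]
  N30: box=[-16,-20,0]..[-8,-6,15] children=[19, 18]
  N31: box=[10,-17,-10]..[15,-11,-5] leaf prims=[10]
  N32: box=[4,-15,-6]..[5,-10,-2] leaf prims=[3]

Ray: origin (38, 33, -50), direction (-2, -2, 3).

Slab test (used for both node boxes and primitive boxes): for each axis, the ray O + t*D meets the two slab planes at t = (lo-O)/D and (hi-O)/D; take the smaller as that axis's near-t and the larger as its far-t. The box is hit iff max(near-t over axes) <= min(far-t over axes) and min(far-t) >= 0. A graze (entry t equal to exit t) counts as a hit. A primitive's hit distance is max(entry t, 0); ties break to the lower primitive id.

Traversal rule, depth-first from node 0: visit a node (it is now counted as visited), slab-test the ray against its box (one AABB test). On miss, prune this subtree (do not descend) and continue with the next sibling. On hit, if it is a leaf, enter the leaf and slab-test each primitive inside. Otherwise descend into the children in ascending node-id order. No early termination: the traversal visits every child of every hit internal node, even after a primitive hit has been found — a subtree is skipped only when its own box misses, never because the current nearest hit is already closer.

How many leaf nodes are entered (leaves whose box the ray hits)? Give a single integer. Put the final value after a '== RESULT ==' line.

Traverse from the root:
N0 x:[10,57/2] y:[6,53/2] z:[34/3,74/3] -> hit [34/3,74/3], descend [4, 16]
  N4 x:[10,26] y:[6,18] z:[34/3,65/3] -> hit [34/3,18], descend [11, 25]
    N11 x:[10,17] y:[17/2,33/2] z:[34/3,56/3] -> hit [34/3,33/2], descend [3, 15]
      N3 x:[13,33/2] y:[23/2,14] z:[34/3,38/3] -> miss, prune
      N15 x:[10,17] y:[17/2,33/2] z:[43/3,56/3] -> hit [43/3,33/2], descend [5, 20]
        N5 x:[23/2,17] y:[17/2,11] z:[46/3,56/3] -> miss, prune
        N20 x:[10,12] y:[16,33/2] z:[43/3,46/3] -> miss, prune
    N25 x:[16,26] y:[6,18] z:[35/3,65/3] -> hit [16,18], descend [24, 26]
      N24 x:[23,26] y:[6,12] z:[35/3,13] -> miss, prune
      N26 x:[16,20] y:[8,18] z:[12,65/3] -> hit [16,18], descend [1, 21]
        N1 x:[16,37/2] y:[33/2,18] z:[12,40/3] -> miss, prune
        N21 x:[37/2,20] y:[8,9] z:[61/3,65/3] -> miss, prune
  N16 x:[23/2,57/2] y:[33/2,53/2] z:[40/3,74/3] -> hit [33/2,74/3], descend [6, 12]
    N6 x:[20,57/2] y:[17,53/2] z:[50/3,74/3] -> hit [20,74/3], descend [22, 30]
      N22 x:[20,57/2] y:[17,24] z:[21,74/3] -> hit [21,24], descend [14, 27]
        N14 x:[20,23] y:[47/2,24] z:[68/3,74/3] -> miss, prune
        N27 x:[51/2,57/2] y:[17,35/2] z:[21,65/3] -> miss, prune
      N30 x:[23,27] y:[39/2,53/2] z:[50/3,65/3] -> miss, prune
    N12 x:[23/2,20] y:[33/2,25] z:[40/3,20] -> hit [33/2,20], descend [17, 23]
      N17 x:[23/2,35/2] y:[33/2,25] z:[40/3,15] -> miss, prune
      N23 x:[33/2,20] y:[35/2,24] z:[44/3,20] -> hit [35/2,20], descend [28, 32]
        N28 x:[37/2,20] y:[35/2,41/2] z:[56/3,20] -> hit [56/3,20] leaf, test {P4@t=56/3}
        N32 x:[33/2,17] y:[43/2,24] z:[44/3,16] -> miss, prune

Visited [0, 4, 11, 3, 15, 5, 20, 25, 24, 26, 1, 21, 16, 6, 22, 14, 27, 30, 12, 17, 23, 28, 32]. Tests: 23 box, 1 leaf. Nearest: P4.

== RESULT ==
1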